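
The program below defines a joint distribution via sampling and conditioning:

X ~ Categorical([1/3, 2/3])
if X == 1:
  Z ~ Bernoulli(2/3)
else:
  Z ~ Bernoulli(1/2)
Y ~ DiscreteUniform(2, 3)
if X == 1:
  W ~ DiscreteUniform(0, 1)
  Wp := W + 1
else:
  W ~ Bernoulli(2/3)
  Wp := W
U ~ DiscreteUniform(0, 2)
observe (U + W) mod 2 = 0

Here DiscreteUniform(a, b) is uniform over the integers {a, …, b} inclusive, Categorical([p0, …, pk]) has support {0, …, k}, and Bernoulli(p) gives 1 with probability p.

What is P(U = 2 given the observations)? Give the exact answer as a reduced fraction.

P(U = 2 | obs) = 4/13

Enumerate traces; 24 have nonzero weight after conditioning:
  (X=0, Z=0, Y=2, W=0, U=0) weight 1/108
  (X=0, Z=0, Y=2, W=0, U=2) weight 1/108
  (X=0, Z=0, Y=2, W=1, U=1) weight 1/54
  (X=0, Z=0, Y=3, W=0, U=0) weight 1/108
  (X=0, Z=0, Y=3, W=0, U=2) weight 1/108
  (X=0, Z=0, Y=3, W=1, U=1) weight 1/54
  (X=0, Z=1, Y=2, W=0, U=0) weight 1/108
  (X=0, Z=1, Y=2, W=0, U=2) weight 1/108
  … 16 more
Group by U:
  weight(U=0) = 4/27
  weight(U=1) = 5/27
  weight(U=2) = 4/27
Total weight = 4/27 + 5/27 + 4/27 = 13/27
P(U=0 | obs) = 4/27 / 13/27 = 4/13
P(U=1 | obs) = 5/27 / 13/27 = 5/13
P(U=2 | obs) = 4/27 / 13/27 = 4/13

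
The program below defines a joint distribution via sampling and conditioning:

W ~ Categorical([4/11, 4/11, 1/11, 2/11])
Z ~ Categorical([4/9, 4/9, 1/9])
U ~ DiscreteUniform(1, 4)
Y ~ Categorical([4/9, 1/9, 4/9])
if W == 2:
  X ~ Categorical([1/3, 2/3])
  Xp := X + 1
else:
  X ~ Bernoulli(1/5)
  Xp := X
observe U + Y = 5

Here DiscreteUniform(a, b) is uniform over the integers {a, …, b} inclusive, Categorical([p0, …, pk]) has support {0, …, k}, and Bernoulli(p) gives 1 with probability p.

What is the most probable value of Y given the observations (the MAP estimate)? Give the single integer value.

argmax_v P(Y = v | obs) = 2

Enumerate traces; 48 have nonzero weight after conditioning:
  (W=0, Z=0, U=3, Y=2, X=0) weight 64/4455
  (W=0, Z=0, U=3, Y=2, X=1) weight 16/4455
  (W=0, Z=0, U=4, Y=1, X=0) weight 16/4455
  (W=0, Z=0, U=4, Y=1, X=1) weight 4/4455
  (W=0, Z=1, U=3, Y=2, X=0) weight 64/4455
  (W=0, Z=1, U=3, Y=2, X=1) weight 16/4455
  (W=0, Z=1, U=4, Y=1, X=0) weight 16/4455
  (W=0, Z=1, U=4, Y=1, X=1) weight 4/4455
  … 40 more
Group by Y:
  weight(Y=1) = 1/36
  weight(Y=2) = 1/9
Total weight = 1/36 + 1/9 = 5/36
P(Y=1 | obs) = 1/36 / 5/36 = 1/5
P(Y=2 | obs) = 1/9 / 5/36 = 4/5
argmax = 2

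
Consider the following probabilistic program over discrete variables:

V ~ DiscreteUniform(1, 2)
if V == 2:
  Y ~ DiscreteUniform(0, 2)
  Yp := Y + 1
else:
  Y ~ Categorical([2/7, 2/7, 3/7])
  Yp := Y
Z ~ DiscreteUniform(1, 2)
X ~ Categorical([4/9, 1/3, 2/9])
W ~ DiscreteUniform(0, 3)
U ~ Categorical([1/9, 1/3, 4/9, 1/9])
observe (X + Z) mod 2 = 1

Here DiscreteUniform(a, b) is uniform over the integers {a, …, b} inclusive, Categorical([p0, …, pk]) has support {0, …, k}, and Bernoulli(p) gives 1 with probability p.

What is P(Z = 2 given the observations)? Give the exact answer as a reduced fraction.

P(Z = 2 | obs) = 1/3

Enumerate traces; 288 have nonzero weight after conditioning:
  (V=1, Y=0, Z=1, X=0, W=0, U=0) weight 1/1134
  (V=1, Y=0, Z=1, X=0, W=0, U=1) weight 1/378
  (V=1, Y=0, Z=1, X=0, W=0, U=2) weight 2/567
  (V=1, Y=0, Z=1, X=0, W=0, U=3) weight 1/1134
  (V=1, Y=0, Z=1, X=0, W=1, U=0) weight 1/1134
  (V=1, Y=0, Z=1, X=0, W=1, U=1) weight 1/378
  (V=1, Y=0, Z=1, X=0, W=1, U=2) weight 2/567
  (V=1, Y=0, Z=1, X=0, W=1, U=3) weight 1/1134
  (V=1, Y=0, Z=2, X=1, W=0, U=0) weight 1/1512
  … 279 more
Group by Z:
  weight(Z=1) = 1/3
  weight(Z=2) = 1/6
Total weight = 1/3 + 1/6 = 1/2
P(Z=1 | obs) = 1/3 / 1/2 = 2/3
P(Z=2 | obs) = 1/6 / 1/2 = 1/3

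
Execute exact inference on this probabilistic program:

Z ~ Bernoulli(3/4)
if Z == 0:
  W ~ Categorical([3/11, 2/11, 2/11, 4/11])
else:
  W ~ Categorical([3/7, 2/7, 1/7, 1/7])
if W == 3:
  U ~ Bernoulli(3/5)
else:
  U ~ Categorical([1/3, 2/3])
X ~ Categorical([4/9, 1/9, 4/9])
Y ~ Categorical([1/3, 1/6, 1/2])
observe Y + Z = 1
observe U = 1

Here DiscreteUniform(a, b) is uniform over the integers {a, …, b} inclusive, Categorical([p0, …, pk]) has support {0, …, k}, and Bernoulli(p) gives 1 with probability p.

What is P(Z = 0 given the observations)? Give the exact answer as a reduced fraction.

Enumerate traces; 24 have nonzero weight after conditioning:
  (Z=0, W=0, U=1, X=0, Y=1) weight 1/297
  (Z=0, W=0, U=1, X=1, Y=1) weight 1/1188
  (Z=0, W=0, U=1, X=2, Y=1) weight 1/297
  (Z=0, W=1, U=1, X=0, Y=1) weight 2/891
  (Z=0, W=1, U=1, X=1, Y=1) weight 1/1782
  (Z=0, W=1, U=1, X=2, Y=1) weight 2/891
  (Z=0, W=2, U=1, X=0, Y=1) weight 2/891
  (Z=0, W=2, U=1, X=1, Y=1) weight 1/1782
  (Z=1, W=0, U=1, X=0, Y=0) weight 2/63
  … 15 more
Group by Z:
  weight(Z=0) = 53/1980
  weight(Z=1) = 23/140
Total weight = 53/1980 + 23/140 = 662/3465
P(Z=0 | obs) = 53/1980 / 662/3465 = 371/2648
P(Z=1 | obs) = 23/140 / 662/3465 = 2277/2648

P(Z = 0 | obs) = 371/2648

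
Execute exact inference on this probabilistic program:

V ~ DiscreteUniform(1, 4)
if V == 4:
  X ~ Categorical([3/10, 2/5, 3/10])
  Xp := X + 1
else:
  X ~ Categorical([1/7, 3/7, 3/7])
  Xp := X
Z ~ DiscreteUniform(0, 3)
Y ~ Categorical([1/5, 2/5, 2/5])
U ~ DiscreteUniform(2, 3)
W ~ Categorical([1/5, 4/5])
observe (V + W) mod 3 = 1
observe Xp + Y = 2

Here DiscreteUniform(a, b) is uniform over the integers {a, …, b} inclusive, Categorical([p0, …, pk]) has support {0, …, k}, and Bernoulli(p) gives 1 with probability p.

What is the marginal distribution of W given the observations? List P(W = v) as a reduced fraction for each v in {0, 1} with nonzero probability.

P(W=0) = 9/31, P(W=1) = 22/31

Enumerate traces; 64 have nonzero weight after conditioning:
  (V=1, X=0, Z=0, Y=2, U=2, W=0) weight 1/2800
  (V=1, X=0, Z=0, Y=2, U=3, W=0) weight 1/2800
  (V=1, X=0, Z=1, Y=2, U=2, W=0) weight 1/2800
  (V=1, X=0, Z=1, Y=2, U=3, W=0) weight 1/2800
  (V=1, X=0, Z=2, Y=2, U=2, W=0) weight 1/2800
  (V=1, X=0, Z=2, Y=2, U=3, W=0) weight 1/2800
  (V=1, X=0, Z=3, Y=2, U=2, W=0) weight 1/2800
  (V=1, X=0, Z=3, Y=2, U=3, W=0) weight 1/2800
  (V=3, X=0, Z=0, Y=2, U=2, W=1) weight 1/700
  … 55 more
Group by W:
  weight(W=0) = 9/350
  weight(W=1) = 11/175
Total weight = 9/350 + 11/175 = 31/350
P(W=0 | obs) = 9/350 / 31/350 = 9/31
P(W=1 | obs) = 11/175 / 31/350 = 22/31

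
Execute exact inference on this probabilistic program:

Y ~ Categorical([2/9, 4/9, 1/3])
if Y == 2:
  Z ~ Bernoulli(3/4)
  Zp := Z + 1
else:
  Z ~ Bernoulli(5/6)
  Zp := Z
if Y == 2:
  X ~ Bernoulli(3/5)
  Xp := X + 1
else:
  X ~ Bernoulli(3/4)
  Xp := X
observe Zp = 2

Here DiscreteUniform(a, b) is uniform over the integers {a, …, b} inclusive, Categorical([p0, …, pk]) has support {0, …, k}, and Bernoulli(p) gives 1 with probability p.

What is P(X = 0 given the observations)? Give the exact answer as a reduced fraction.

Enumerate traces; 2 have nonzero weight after conditioning:
  (Y=2, Z=1, X=0) weight 1/10
  (Y=2, Z=1, X=1) weight 3/20
Group by X:
  weight(X=0) = 1/10
  weight(X=1) = 3/20
Total weight = 1/10 + 3/20 = 1/4
P(X=0 | obs) = 1/10 / 1/4 = 2/5
P(X=1 | obs) = 3/20 / 1/4 = 3/5

P(X = 0 | obs) = 2/5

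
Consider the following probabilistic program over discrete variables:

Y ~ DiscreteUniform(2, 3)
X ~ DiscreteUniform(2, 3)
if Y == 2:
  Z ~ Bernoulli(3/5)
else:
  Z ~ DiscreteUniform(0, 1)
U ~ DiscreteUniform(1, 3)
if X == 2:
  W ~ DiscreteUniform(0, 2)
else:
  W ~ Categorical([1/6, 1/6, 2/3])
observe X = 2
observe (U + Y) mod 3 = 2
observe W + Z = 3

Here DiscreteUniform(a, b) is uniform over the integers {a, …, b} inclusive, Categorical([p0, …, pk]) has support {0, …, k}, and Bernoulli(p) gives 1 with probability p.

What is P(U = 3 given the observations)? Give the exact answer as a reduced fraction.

P(U = 3 | obs) = 6/11

Enumerate traces; 2 have nonzero weight after conditioning:
  (Y=2, X=2, Z=1, U=3, W=2) weight 1/60
  (Y=3, X=2, Z=1, U=2, W=2) weight 1/72
Group by U:
  weight(U=2) = 1/72
  weight(U=3) = 1/60
Total weight = 1/72 + 1/60 = 11/360
P(U=2 | obs) = 1/72 / 11/360 = 5/11
P(U=3 | obs) = 1/60 / 11/360 = 6/11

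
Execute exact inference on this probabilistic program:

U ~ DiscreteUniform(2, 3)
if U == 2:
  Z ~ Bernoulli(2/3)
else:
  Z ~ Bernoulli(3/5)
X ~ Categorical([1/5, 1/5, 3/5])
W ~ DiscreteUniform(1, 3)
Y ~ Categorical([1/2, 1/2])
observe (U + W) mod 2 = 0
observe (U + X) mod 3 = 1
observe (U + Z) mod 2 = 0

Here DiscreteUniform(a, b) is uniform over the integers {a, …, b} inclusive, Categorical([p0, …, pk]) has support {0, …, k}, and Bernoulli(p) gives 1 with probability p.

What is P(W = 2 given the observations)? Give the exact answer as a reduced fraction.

P(W = 2 | obs) = 5/11

Enumerate traces; 6 have nonzero weight after conditioning:
  (U=2, Z=0, X=2, W=2, Y=0) weight 1/60
  (U=2, Z=0, X=2, W=2, Y=1) weight 1/60
  (U=3, Z=1, X=1, W=1, Y=0) weight 1/100
  (U=3, Z=1, X=1, W=1, Y=1) weight 1/100
  (U=3, Z=1, X=1, W=3, Y=0) weight 1/100
  (U=3, Z=1, X=1, W=3, Y=1) weight 1/100
Group by W:
  weight(W=1) = 1/50
  weight(W=2) = 1/30
  weight(W=3) = 1/50
Total weight = 1/50 + 1/30 + 1/50 = 11/150
P(W=1 | obs) = 1/50 / 11/150 = 3/11
P(W=2 | obs) = 1/30 / 11/150 = 5/11
P(W=3 | obs) = 1/50 / 11/150 = 3/11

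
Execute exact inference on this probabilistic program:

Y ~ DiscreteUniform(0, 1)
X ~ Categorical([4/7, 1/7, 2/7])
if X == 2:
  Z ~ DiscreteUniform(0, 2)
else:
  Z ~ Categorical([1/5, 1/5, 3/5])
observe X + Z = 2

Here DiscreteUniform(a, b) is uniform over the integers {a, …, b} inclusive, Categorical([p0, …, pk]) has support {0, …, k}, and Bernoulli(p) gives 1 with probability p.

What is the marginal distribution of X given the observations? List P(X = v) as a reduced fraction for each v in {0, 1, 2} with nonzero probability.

P(X=0) = 36/49, P(X=1) = 3/49, P(X=2) = 10/49

Enumerate traces; 6 have nonzero weight after conditioning:
  (Y=0, X=0, Z=2) weight 6/35
  (Y=0, X=1, Z=1) weight 1/70
  (Y=0, X=2, Z=0) weight 1/21
  (Y=1, X=0, Z=2) weight 6/35
  (Y=1, X=1, Z=1) weight 1/70
  (Y=1, X=2, Z=0) weight 1/21
Group by X:
  weight(X=0) = 12/35
  weight(X=1) = 1/35
  weight(X=2) = 2/21
Total weight = 12/35 + 1/35 + 2/21 = 7/15
P(X=0 | obs) = 12/35 / 7/15 = 36/49
P(X=1 | obs) = 1/35 / 7/15 = 3/49
P(X=2 | obs) = 2/21 / 7/15 = 10/49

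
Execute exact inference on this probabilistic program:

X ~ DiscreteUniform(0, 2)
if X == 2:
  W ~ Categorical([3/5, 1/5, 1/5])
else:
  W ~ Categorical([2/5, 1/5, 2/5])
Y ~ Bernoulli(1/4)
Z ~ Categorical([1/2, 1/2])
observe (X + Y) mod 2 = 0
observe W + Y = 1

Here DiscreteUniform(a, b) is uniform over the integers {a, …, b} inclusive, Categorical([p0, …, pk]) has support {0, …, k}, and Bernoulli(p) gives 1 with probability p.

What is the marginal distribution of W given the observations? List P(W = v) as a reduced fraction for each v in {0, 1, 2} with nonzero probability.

P(W=0) = 1/4, P(W=1) = 3/4

Enumerate traces; 6 have nonzero weight after conditioning:
  (X=0, W=1, Y=0, Z=0) weight 1/40
  (X=0, W=1, Y=0, Z=1) weight 1/40
  (X=1, W=0, Y=1, Z=0) weight 1/60
  (X=1, W=0, Y=1, Z=1) weight 1/60
  (X=2, W=1, Y=0, Z=0) weight 1/40
  (X=2, W=1, Y=0, Z=1) weight 1/40
Group by W:
  weight(W=0) = 1/30
  weight(W=1) = 1/10
Total weight = 1/30 + 1/10 = 2/15
P(W=0 | obs) = 1/30 / 2/15 = 1/4
P(W=1 | obs) = 1/10 / 2/15 = 3/4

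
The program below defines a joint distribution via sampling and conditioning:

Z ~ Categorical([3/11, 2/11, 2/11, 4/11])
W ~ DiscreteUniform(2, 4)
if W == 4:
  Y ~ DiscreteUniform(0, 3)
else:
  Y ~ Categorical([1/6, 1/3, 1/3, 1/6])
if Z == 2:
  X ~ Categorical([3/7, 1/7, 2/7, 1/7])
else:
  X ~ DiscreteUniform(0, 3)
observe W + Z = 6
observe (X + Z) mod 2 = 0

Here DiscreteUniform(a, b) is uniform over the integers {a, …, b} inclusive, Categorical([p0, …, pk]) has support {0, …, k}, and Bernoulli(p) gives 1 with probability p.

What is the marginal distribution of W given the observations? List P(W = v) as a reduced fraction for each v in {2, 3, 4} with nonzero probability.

P(W=3) = 7/12, P(W=4) = 5/12

Enumerate traces; 16 have nonzero weight after conditioning:
  (Z=2, W=4, Y=0, X=0) weight 1/154
  (Z=2, W=4, Y=0, X=2) weight 1/231
  (Z=2, W=4, Y=1, X=0) weight 1/154
  (Z=2, W=4, Y=1, X=2) weight 1/231
  (Z=2, W=4, Y=2, X=0) weight 1/154
  (Z=2, W=4, Y=2, X=2) weight 1/231
  (Z=2, W=4, Y=3, X=0) weight 1/154
  (Z=2, W=4, Y=3, X=2) weight 1/231
  (Z=3, W=3, Y=0, X=1) weight 1/198
  … 7 more
Group by W:
  weight(W=3) = 2/33
  weight(W=4) = 10/231
Total weight = 2/33 + 10/231 = 8/77
P(W=3 | obs) = 2/33 / 8/77 = 7/12
P(W=4 | obs) = 10/231 / 8/77 = 5/12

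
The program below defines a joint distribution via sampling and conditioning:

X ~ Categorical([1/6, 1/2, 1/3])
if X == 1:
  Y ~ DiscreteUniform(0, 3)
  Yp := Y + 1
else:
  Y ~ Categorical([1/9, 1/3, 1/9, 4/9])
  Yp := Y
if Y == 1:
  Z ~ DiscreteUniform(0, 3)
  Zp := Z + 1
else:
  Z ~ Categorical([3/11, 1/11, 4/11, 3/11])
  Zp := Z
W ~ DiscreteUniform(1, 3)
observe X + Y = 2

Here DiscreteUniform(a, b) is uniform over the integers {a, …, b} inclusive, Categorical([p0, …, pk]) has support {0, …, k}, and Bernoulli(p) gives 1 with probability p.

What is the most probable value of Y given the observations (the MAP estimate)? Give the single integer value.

Enumerate traces; 36 have nonzero weight after conditioning:
  (X=0, Y=2, Z=0, W=1) weight 1/594
  (X=0, Y=2, Z=0, W=2) weight 1/594
  (X=0, Y=2, Z=0, W=3) weight 1/594
  (X=0, Y=2, Z=1, W=1) weight 1/1782
  (X=0, Y=2, Z=1, W=2) weight 1/1782
  (X=0, Y=2, Z=1, W=3) weight 1/1782
  (X=0, Y=2, Z=2, W=1) weight 2/891
  (X=0, Y=2, Z=2, W=2) weight 2/891
  (X=1, Y=1, Z=0, W=1) weight 1/96
  (X=2, Y=0, Z=0, W=1) weight 1/297
  … 26 more
Group by Y:
  weight(Y=0) = 1/27
  weight(Y=1) = 1/8
  weight(Y=2) = 1/54
Total weight = 1/27 + 1/8 + 1/54 = 13/72
P(Y=0 | obs) = 1/27 / 13/72 = 8/39
P(Y=1 | obs) = 1/8 / 13/72 = 9/13
P(Y=2 | obs) = 1/54 / 13/72 = 4/39
argmax = 1

argmax_v P(Y = v | obs) = 1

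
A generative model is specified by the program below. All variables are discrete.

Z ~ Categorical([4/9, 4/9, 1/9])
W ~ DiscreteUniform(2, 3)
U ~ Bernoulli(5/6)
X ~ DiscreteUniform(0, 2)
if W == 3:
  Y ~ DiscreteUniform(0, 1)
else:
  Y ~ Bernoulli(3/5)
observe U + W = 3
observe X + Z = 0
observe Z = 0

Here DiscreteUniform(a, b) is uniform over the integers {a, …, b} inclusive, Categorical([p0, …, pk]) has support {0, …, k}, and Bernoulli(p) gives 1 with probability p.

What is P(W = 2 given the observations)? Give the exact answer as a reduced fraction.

Enumerate traces; 4 have nonzero weight after conditioning:
  (Z=0, W=2, U=1, X=0, Y=0) weight 2/81
  (Z=0, W=2, U=1, X=0, Y=1) weight 1/27
  (Z=0, W=3, U=0, X=0, Y=0) weight 1/162
  (Z=0, W=3, U=0, X=0, Y=1) weight 1/162
Group by W:
  weight(W=2) = 5/81
  weight(W=3) = 1/81
Total weight = 5/81 + 1/81 = 2/27
P(W=2 | obs) = 5/81 / 2/27 = 5/6
P(W=3 | obs) = 1/81 / 2/27 = 1/6

P(W = 2 | obs) = 5/6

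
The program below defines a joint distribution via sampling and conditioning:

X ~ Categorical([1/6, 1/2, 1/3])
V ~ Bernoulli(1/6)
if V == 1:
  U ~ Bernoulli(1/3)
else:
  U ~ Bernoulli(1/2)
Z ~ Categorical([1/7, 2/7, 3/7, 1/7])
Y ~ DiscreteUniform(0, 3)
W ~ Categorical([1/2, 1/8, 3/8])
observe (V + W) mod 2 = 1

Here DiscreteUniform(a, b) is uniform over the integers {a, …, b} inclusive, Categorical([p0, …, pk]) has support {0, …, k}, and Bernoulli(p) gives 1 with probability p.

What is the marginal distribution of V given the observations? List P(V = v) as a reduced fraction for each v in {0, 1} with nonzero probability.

Enumerate traces; 288 have nonzero weight after conditioning:
  (X=0, V=0, U=0, Z=0, Y=0, W=1) weight 5/16128
  (X=0, V=0, U=0, Z=0, Y=1, W=1) weight 5/16128
  (X=0, V=0, U=0, Z=0, Y=2, W=1) weight 5/16128
  (X=0, V=0, U=0, Z=0, Y=3, W=1) weight 5/16128
  (X=0, V=0, U=0, Z=1, Y=0, W=1) weight 5/8064
  (X=0, V=0, U=0, Z=1, Y=1, W=1) weight 5/8064
  (X=0, V=0, U=0, Z=1, Y=2, W=1) weight 5/8064
  (X=0, V=0, U=0, Z=1, Y=3, W=1) weight 5/8064
  (X=0, V=1, U=0, Z=0, Y=0, W=0) weight 1/3024
  … 279 more
Group by V:
  weight(V=0) = 5/48
  weight(V=1) = 7/48
Total weight = 5/48 + 7/48 = 1/4
P(V=0 | obs) = 5/48 / 1/4 = 5/12
P(V=1 | obs) = 7/48 / 1/4 = 7/12

P(V=0) = 5/12, P(V=1) = 7/12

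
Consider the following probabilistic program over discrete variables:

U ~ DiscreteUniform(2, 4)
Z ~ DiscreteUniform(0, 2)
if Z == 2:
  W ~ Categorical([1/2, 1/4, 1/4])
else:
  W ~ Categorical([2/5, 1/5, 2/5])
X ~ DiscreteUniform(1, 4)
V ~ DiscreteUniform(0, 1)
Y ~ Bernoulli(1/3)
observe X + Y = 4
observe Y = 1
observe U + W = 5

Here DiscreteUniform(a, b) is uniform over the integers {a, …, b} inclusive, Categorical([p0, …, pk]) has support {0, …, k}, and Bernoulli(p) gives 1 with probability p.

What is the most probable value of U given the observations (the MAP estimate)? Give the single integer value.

argmax_v P(U = v | obs) = 3

Enumerate traces; 12 have nonzero weight after conditioning:
  (U=3, Z=0, W=2, X=3, V=0, Y=1) weight 1/540
  (U=3, Z=0, W=2, X=3, V=1, Y=1) weight 1/540
  (U=3, Z=1, W=2, X=3, V=0, Y=1) weight 1/540
  (U=3, Z=1, W=2, X=3, V=1, Y=1) weight 1/540
  (U=3, Z=2, W=2, X=3, V=0, Y=1) weight 1/864
  (U=3, Z=2, W=2, X=3, V=1, Y=1) weight 1/864
  (U=4, Z=0, W=1, X=3, V=0, Y=1) weight 1/1080
  (U=4, Z=0, W=1, X=3, V=1, Y=1) weight 1/1080
  … 4 more
Group by U:
  weight(U=3) = 7/720
  weight(U=4) = 13/2160
Total weight = 7/720 + 13/2160 = 17/1080
P(U=3 | obs) = 7/720 / 17/1080 = 21/34
P(U=4 | obs) = 13/2160 / 17/1080 = 13/34
argmax = 3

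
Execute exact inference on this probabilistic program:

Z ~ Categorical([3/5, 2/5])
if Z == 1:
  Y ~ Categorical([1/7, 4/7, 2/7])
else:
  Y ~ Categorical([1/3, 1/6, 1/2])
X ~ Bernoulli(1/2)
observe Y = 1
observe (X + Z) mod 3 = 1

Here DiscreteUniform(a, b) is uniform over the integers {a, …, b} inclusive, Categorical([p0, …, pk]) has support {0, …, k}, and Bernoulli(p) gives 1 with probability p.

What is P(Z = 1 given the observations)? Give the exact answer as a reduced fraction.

Enumerate traces; 2 have nonzero weight after conditioning:
  (Z=0, Y=1, X=1) weight 1/20
  (Z=1, Y=1, X=0) weight 4/35
Group by Z:
  weight(Z=0) = 1/20
  weight(Z=1) = 4/35
Total weight = 1/20 + 4/35 = 23/140
P(Z=0 | obs) = 1/20 / 23/140 = 7/23
P(Z=1 | obs) = 4/35 / 23/140 = 16/23

P(Z = 1 | obs) = 16/23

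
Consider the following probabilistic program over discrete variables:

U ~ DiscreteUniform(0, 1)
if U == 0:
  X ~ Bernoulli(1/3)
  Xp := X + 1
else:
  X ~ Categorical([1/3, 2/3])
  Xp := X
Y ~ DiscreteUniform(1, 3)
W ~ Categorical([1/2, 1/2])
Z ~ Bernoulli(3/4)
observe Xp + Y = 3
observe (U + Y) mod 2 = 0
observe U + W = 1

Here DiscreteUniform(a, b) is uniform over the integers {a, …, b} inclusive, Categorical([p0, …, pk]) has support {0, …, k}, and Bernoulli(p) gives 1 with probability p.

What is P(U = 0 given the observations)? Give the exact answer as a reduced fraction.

P(U = 0 | obs) = 2/3

Enumerate traces; 4 have nonzero weight after conditioning:
  (U=0, X=0, Y=2, W=1, Z=0) weight 1/72
  (U=0, X=0, Y=2, W=1, Z=1) weight 1/24
  (U=1, X=0, Y=3, W=0, Z=0) weight 1/144
  (U=1, X=0, Y=3, W=0, Z=1) weight 1/48
Group by U:
  weight(U=0) = 1/18
  weight(U=1) = 1/36
Total weight = 1/18 + 1/36 = 1/12
P(U=0 | obs) = 1/18 / 1/12 = 2/3
P(U=1 | obs) = 1/36 / 1/12 = 1/3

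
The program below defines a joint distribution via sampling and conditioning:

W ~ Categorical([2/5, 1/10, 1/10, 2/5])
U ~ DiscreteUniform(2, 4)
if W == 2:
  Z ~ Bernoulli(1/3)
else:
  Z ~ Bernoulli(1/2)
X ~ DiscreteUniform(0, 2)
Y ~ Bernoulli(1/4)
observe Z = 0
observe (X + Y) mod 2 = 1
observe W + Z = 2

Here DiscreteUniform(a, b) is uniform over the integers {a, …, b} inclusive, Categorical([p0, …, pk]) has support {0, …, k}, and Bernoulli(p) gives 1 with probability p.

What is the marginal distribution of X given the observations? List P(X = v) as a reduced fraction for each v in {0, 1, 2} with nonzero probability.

Enumerate traces; 9 have nonzero weight after conditioning:
  (W=2, U=2, Z=0, X=0, Y=1) weight 1/540
  (W=2, U=2, Z=0, X=1, Y=0) weight 1/180
  (W=2, U=2, Z=0, X=2, Y=1) weight 1/540
  (W=2, U=3, Z=0, X=0, Y=1) weight 1/540
  (W=2, U=3, Z=0, X=1, Y=0) weight 1/180
  (W=2, U=3, Z=0, X=2, Y=1) weight 1/540
  (W=2, U=4, Z=0, X=0, Y=1) weight 1/540
  (W=2, U=4, Z=0, X=1, Y=0) weight 1/180
  … 1 more
Group by X:
  weight(X=0) = 1/180
  weight(X=1) = 1/60
  weight(X=2) = 1/180
Total weight = 1/180 + 1/60 + 1/180 = 1/36
P(X=0 | obs) = 1/180 / 1/36 = 1/5
P(X=1 | obs) = 1/60 / 1/36 = 3/5
P(X=2 | obs) = 1/180 / 1/36 = 1/5

P(X=0) = 1/5, P(X=1) = 3/5, P(X=2) = 1/5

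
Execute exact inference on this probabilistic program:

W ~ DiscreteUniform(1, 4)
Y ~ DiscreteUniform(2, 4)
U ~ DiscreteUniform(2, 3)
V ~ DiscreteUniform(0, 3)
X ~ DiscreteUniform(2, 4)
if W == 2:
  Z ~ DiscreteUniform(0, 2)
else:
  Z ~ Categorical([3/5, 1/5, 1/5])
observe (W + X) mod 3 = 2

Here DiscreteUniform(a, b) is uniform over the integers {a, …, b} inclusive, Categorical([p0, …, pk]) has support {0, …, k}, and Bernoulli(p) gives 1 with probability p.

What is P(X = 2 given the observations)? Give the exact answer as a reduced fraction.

Enumerate traces; 288 have nonzero weight after conditioning:
  (W=1, Y=2, U=2, V=0, X=4, Z=0) weight 1/480
  (W=1, Y=2, U=2, V=0, X=4, Z=1) weight 1/1440
  (W=1, Y=2, U=2, V=0, X=4, Z=2) weight 1/1440
  (W=1, Y=2, U=2, V=1, X=4, Z=0) weight 1/480
  (W=1, Y=2, U=2, V=1, X=4, Z=1) weight 1/1440
  (W=1, Y=2, U=2, V=1, X=4, Z=2) weight 1/1440
  (W=1, Y=2, U=2, V=2, X=4, Z=0) weight 1/480
  (W=1, Y=2, U=2, V=2, X=4, Z=1) weight 1/1440
  (W=2, Y=2, U=2, V=0, X=3, Z=0) weight 1/864
  (W=3, Y=2, U=2, V=0, X=2, Z=0) weight 1/480
  … 278 more
Group by X:
  weight(X=2) = 1/12
  weight(X=3) = 1/12
  weight(X=4) = 1/6
Total weight = 1/12 + 1/12 + 1/6 = 1/3
P(X=2 | obs) = 1/12 / 1/3 = 1/4
P(X=3 | obs) = 1/12 / 1/3 = 1/4
P(X=4 | obs) = 1/6 / 1/3 = 1/2

P(X = 2 | obs) = 1/4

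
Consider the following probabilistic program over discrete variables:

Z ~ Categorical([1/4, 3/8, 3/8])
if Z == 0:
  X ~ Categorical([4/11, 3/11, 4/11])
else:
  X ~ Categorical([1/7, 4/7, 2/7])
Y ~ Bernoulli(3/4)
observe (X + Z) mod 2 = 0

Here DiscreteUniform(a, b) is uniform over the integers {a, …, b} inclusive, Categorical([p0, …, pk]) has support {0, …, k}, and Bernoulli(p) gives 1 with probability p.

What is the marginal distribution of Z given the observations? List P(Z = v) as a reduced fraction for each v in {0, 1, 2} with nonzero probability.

P(Z=0) = 16/49, P(Z=1) = 132/343, P(Z=2) = 99/343

Enumerate traces; 10 have nonzero weight after conditioning:
  (Z=0, X=0, Y=0) weight 1/44
  (Z=0, X=0, Y=1) weight 3/44
  (Z=0, X=2, Y=0) weight 1/44
  (Z=0, X=2, Y=1) weight 3/44
  (Z=1, X=1, Y=0) weight 3/56
  (Z=1, X=1, Y=1) weight 9/56
  (Z=2, X=0, Y=0) weight 3/224
  (Z=2, X=0, Y=1) weight 9/224
  … 2 more
Group by Z:
  weight(Z=0) = 2/11
  weight(Z=1) = 3/14
  weight(Z=2) = 9/56
Total weight = 2/11 + 3/14 + 9/56 = 49/88
P(Z=0 | obs) = 2/11 / 49/88 = 16/49
P(Z=1 | obs) = 3/14 / 49/88 = 132/343
P(Z=2 | obs) = 9/56 / 49/88 = 99/343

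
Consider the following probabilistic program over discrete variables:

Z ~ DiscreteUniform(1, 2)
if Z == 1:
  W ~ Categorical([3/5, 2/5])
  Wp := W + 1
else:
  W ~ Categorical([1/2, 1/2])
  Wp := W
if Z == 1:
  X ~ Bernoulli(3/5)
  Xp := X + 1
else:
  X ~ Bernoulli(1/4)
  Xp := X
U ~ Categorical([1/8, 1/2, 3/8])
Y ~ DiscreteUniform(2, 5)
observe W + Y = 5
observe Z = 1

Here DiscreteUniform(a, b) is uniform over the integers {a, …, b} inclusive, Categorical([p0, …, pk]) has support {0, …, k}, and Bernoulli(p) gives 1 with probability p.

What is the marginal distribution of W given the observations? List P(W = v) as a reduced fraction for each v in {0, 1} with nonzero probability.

P(W=0) = 3/5, P(W=1) = 2/5

Enumerate traces; 12 have nonzero weight after conditioning:
  (Z=1, W=0, X=0, U=0, Y=5) weight 3/800
  (Z=1, W=0, X=0, U=1, Y=5) weight 3/200
  (Z=1, W=0, X=0, U=2, Y=5) weight 9/800
  (Z=1, W=0, X=1, U=0, Y=5) weight 9/1600
  (Z=1, W=0, X=1, U=1, Y=5) weight 9/400
  (Z=1, W=0, X=1, U=2, Y=5) weight 27/1600
  (Z=1, W=1, X=0, U=0, Y=4) weight 1/400
  (Z=1, W=1, X=0, U=1, Y=4) weight 1/100
  … 4 more
Group by W:
  weight(W=0) = 3/40
  weight(W=1) = 1/20
Total weight = 3/40 + 1/20 = 1/8
P(W=0 | obs) = 3/40 / 1/8 = 3/5
P(W=1 | obs) = 1/20 / 1/8 = 2/5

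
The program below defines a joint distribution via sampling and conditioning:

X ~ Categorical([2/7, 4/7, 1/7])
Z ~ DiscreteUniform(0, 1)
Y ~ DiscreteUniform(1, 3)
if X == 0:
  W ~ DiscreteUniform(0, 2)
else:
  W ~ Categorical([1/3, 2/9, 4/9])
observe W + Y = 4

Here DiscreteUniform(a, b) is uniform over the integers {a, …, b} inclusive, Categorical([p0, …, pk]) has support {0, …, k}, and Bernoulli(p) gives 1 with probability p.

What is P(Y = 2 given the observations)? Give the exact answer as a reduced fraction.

Enumerate traces; 12 have nonzero weight after conditioning:
  (X=0, Z=0, Y=2, W=2) weight 1/63
  (X=0, Z=0, Y=3, W=1) weight 1/63
  (X=0, Z=1, Y=2, W=2) weight 1/63
  (X=0, Z=1, Y=3, W=1) weight 1/63
  (X=1, Z=0, Y=2, W=2) weight 8/189
  (X=1, Z=0, Y=3, W=1) weight 4/189
  (X=1, Z=1, Y=2, W=2) weight 8/189
  (X=1, Z=1, Y=3, W=1) weight 4/189
  … 4 more
Group by Y:
  weight(Y=2) = 26/189
  weight(Y=3) = 16/189
Total weight = 26/189 + 16/189 = 2/9
P(Y=2 | obs) = 26/189 / 2/9 = 13/21
P(Y=3 | obs) = 16/189 / 2/9 = 8/21

P(Y = 2 | obs) = 13/21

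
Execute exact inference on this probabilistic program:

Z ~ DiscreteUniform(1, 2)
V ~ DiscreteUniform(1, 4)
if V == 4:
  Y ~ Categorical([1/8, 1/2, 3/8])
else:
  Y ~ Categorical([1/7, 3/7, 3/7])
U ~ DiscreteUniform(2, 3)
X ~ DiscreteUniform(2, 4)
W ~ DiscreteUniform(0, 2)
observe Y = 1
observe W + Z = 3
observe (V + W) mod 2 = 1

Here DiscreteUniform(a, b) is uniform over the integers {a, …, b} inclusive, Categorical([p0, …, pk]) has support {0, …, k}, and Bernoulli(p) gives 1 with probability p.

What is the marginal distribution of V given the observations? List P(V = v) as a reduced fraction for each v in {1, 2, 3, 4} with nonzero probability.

Enumerate traces; 24 have nonzero weight after conditioning:
  (Z=1, V=1, Y=1, U=2, X=2, W=2) weight 1/336
  (Z=1, V=1, Y=1, U=2, X=3, W=2) weight 1/336
  (Z=1, V=1, Y=1, U=2, X=4, W=2) weight 1/336
  (Z=1, V=1, Y=1, U=3, X=2, W=2) weight 1/336
  (Z=1, V=1, Y=1, U=3, X=3, W=2) weight 1/336
  (Z=1, V=1, Y=1, U=3, X=4, W=2) weight 1/336
  (Z=1, V=3, Y=1, U=2, X=2, W=2) weight 1/336
  (Z=1, V=3, Y=1, U=2, X=3, W=2) weight 1/336
  (Z=2, V=2, Y=1, U=2, X=2, W=1) weight 1/336
  (Z=2, V=4, Y=1, U=2, X=2, W=1) weight 1/288
  … 14 more
Group by V:
  weight(V=1) = 1/56
  weight(V=2) = 1/56
  weight(V=3) = 1/56
  weight(V=4) = 1/48
Total weight = 1/56 + 1/56 + 1/56 + 1/48 = 25/336
P(V=1 | obs) = 1/56 / 25/336 = 6/25
P(V=2 | obs) = 1/56 / 25/336 = 6/25
P(V=3 | obs) = 1/56 / 25/336 = 6/25
P(V=4 | obs) = 1/48 / 25/336 = 7/25

P(V=1) = 6/25, P(V=2) = 6/25, P(V=3) = 6/25, P(V=4) = 7/25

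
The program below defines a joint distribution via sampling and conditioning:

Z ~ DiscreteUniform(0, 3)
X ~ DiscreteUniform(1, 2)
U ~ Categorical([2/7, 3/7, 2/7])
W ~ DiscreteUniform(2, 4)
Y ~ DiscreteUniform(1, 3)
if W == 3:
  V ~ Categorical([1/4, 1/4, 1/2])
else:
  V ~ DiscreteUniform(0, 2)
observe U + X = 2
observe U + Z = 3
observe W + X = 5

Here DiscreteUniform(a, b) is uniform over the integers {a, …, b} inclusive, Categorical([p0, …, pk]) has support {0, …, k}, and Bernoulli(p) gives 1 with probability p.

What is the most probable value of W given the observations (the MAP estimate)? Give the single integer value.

argmax_v P(W = v | obs) = 4

Enumerate traces; 18 have nonzero weight after conditioning:
  (Z=2, X=1, U=1, W=4, Y=1, V=0) weight 1/504
  (Z=2, X=1, U=1, W=4, Y=1, V=1) weight 1/504
  (Z=2, X=1, U=1, W=4, Y=1, V=2) weight 1/504
  (Z=2, X=1, U=1, W=4, Y=2, V=0) weight 1/504
  (Z=2, X=1, U=1, W=4, Y=2, V=1) weight 1/504
  (Z=2, X=1, U=1, W=4, Y=2, V=2) weight 1/504
  (Z=2, X=1, U=1, W=4, Y=3, V=0) weight 1/504
  (Z=2, X=1, U=1, W=4, Y=3, V=1) weight 1/504
  (Z=3, X=2, U=0, W=3, Y=1, V=0) weight 1/1008
  … 9 more
Group by W:
  weight(W=3) = 1/84
  weight(W=4) = 1/56
Total weight = 1/84 + 1/56 = 5/168
P(W=3 | obs) = 1/84 / 5/168 = 2/5
P(W=4 | obs) = 1/56 / 5/168 = 3/5
argmax = 4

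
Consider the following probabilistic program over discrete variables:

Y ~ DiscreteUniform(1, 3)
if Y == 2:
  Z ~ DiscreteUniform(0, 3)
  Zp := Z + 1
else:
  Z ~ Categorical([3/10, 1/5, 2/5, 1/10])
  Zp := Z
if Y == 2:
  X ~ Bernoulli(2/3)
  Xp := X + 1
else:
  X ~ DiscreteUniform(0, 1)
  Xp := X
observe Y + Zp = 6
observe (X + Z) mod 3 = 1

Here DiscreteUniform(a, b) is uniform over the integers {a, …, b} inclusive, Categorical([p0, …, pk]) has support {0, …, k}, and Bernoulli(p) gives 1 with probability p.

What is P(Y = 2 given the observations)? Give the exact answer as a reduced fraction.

Enumerate traces; 2 have nonzero weight after conditioning:
  (Y=2, Z=3, X=1) weight 1/18
  (Y=3, Z=3, X=1) weight 1/60
Group by Y:
  weight(Y=2) = 1/18
  weight(Y=3) = 1/60
Total weight = 1/18 + 1/60 = 13/180
P(Y=2 | obs) = 1/18 / 13/180 = 10/13
P(Y=3 | obs) = 1/60 / 13/180 = 3/13

P(Y = 2 | obs) = 10/13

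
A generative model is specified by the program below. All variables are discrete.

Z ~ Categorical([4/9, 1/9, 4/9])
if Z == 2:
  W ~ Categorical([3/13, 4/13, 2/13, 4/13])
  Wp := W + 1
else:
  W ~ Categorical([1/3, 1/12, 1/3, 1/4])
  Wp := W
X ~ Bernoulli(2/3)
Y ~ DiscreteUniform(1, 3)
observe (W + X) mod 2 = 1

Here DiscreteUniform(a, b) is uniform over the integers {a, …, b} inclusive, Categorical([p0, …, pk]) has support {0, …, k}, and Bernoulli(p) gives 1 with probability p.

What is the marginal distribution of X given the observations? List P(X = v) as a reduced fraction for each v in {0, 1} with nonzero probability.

P(X=0) = 161/541, P(X=1) = 380/541

Enumerate traces; 36 have nonzero weight after conditioning:
  (Z=0, W=0, X=1, Y=1) weight 8/243
  (Z=0, W=0, X=1, Y=2) weight 8/243
  (Z=0, W=0, X=1, Y=3) weight 8/243
  (Z=0, W=1, X=0, Y=1) weight 1/243
  (Z=0, W=1, X=0, Y=2) weight 1/243
  (Z=0, W=1, X=0, Y=3) weight 1/243
  (Z=0, W=2, X=1, Y=1) weight 8/243
  (Z=0, W=2, X=1, Y=2) weight 8/243
  … 28 more
Group by X:
  weight(X=0) = 161/1053
  weight(X=1) = 380/1053
Total weight = 161/1053 + 380/1053 = 541/1053
P(X=0 | obs) = 161/1053 / 541/1053 = 161/541
P(X=1 | obs) = 380/1053 / 541/1053 = 380/541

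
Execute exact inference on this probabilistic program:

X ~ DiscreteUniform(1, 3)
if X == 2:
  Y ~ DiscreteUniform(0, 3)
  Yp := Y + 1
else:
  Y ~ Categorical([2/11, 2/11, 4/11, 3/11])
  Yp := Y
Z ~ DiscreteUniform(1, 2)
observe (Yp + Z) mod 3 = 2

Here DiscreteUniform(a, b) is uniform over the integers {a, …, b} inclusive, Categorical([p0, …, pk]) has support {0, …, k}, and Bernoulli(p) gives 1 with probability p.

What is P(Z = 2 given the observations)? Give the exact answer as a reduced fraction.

P(Z = 2 | obs) = 51/89

Enumerate traces; 9 have nonzero weight after conditioning:
  (X=1, Y=0, Z=2) weight 1/33
  (X=1, Y=1, Z=1) weight 1/33
  (X=1, Y=3, Z=2) weight 1/22
  (X=2, Y=0, Z=1) weight 1/24
  (X=2, Y=2, Z=2) weight 1/24
  (X=2, Y=3, Z=1) weight 1/24
  (X=3, Y=0, Z=2) weight 1/33
  (X=3, Y=1, Z=1) weight 1/33
  … 1 more
Group by Z:
  weight(Z=1) = 19/132
  weight(Z=2) = 17/88
Total weight = 19/132 + 17/88 = 89/264
P(Z=1 | obs) = 19/132 / 89/264 = 38/89
P(Z=2 | obs) = 17/88 / 89/264 = 51/89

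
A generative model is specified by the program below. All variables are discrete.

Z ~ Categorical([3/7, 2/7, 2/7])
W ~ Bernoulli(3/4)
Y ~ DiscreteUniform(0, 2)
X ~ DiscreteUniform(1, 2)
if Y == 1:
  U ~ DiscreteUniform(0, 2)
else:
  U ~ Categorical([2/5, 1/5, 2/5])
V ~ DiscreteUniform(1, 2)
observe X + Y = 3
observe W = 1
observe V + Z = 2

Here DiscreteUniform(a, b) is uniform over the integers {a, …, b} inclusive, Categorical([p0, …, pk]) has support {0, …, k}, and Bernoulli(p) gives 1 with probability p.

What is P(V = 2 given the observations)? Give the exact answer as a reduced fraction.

Enumerate traces; 12 have nonzero weight after conditioning:
  (Z=0, W=1, Y=1, X=2, U=0, V=2) weight 1/112
  (Z=0, W=1, Y=1, X=2, U=1, V=2) weight 1/112
  (Z=0, W=1, Y=1, X=2, U=2, V=2) weight 1/112
  (Z=0, W=1, Y=2, X=1, U=0, V=2) weight 3/280
  (Z=0, W=1, Y=2, X=1, U=1, V=2) weight 3/560
  (Z=0, W=1, Y=2, X=1, U=2, V=2) weight 3/280
  (Z=1, W=1, Y=1, X=2, U=0, V=1) weight 1/168
  (Z=1, W=1, Y=1, X=2, U=1, V=1) weight 1/168
  … 4 more
Group by V:
  weight(V=1) = 1/28
  weight(V=2) = 3/56
Total weight = 1/28 + 3/56 = 5/56
P(V=1 | obs) = 1/28 / 5/56 = 2/5
P(V=2 | obs) = 3/56 / 5/56 = 3/5

P(V = 2 | obs) = 3/5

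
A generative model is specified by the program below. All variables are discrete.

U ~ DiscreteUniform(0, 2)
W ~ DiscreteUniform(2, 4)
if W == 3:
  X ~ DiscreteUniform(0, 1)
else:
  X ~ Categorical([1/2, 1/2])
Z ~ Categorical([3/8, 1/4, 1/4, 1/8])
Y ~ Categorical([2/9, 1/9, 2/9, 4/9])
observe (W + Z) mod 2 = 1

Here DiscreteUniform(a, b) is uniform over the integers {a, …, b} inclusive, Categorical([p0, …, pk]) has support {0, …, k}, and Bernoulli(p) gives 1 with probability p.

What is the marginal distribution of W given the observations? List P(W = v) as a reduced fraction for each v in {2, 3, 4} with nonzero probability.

P(W=2) = 3/11, P(W=3) = 5/11, P(W=4) = 3/11

Enumerate traces; 144 have nonzero weight after conditioning:
  (U=0, W=2, X=0, Z=1, Y=0) weight 1/324
  (U=0, W=2, X=0, Z=1, Y=1) weight 1/648
  (U=0, W=2, X=0, Z=1, Y=2) weight 1/324
  (U=0, W=2, X=0, Z=1, Y=3) weight 1/162
  (U=0, W=2, X=0, Z=3, Y=0) weight 1/648
  (U=0, W=2, X=0, Z=3, Y=1) weight 1/1296
  (U=0, W=2, X=0, Z=3, Y=2) weight 1/648
  (U=0, W=2, X=0, Z=3, Y=3) weight 1/324
  (U=0, W=3, X=0, Z=0, Y=0) weight 1/216
  (U=0, W=4, X=0, Z=1, Y=0) weight 1/324
  … 134 more
Group by W:
  weight(W=2) = 1/8
  weight(W=3) = 5/24
  weight(W=4) = 1/8
Total weight = 1/8 + 5/24 + 1/8 = 11/24
P(W=2 | obs) = 1/8 / 11/24 = 3/11
P(W=3 | obs) = 5/24 / 11/24 = 5/11
P(W=4 | obs) = 1/8 / 11/24 = 3/11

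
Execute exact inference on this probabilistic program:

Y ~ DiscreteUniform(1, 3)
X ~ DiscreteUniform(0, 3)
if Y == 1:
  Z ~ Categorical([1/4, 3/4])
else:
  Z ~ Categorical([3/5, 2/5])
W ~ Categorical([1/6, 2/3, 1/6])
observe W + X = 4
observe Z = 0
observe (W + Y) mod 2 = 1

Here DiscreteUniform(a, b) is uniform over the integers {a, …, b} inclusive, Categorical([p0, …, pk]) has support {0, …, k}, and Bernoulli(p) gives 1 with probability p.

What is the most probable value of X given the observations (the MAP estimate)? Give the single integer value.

Enumerate traces; 3 have nonzero weight after conditioning:
  (Y=1, X=2, Z=0, W=2) weight 1/288
  (Y=2, X=3, Z=0, W=1) weight 1/30
  (Y=3, X=2, Z=0, W=2) weight 1/120
Group by X:
  weight(X=2) = 17/1440
  weight(X=3) = 1/30
Total weight = 17/1440 + 1/30 = 13/288
P(X=2 | obs) = 17/1440 / 13/288 = 17/65
P(X=3 | obs) = 1/30 / 13/288 = 48/65
argmax = 3

argmax_v P(X = v | obs) = 3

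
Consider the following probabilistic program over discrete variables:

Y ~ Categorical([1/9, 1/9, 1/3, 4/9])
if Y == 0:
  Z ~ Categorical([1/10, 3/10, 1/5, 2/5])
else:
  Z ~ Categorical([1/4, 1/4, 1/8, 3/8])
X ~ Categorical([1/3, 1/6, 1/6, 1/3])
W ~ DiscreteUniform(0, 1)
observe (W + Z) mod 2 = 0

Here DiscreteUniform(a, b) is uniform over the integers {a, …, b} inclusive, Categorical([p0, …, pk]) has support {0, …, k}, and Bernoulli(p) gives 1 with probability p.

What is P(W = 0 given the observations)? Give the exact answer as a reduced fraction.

Enumerate traces; 64 have nonzero weight after conditioning:
  (Y=0, Z=0, X=0, W=0) weight 1/540
  (Y=0, Z=0, X=1, W=0) weight 1/1080
  (Y=0, Z=0, X=2, W=0) weight 1/1080
  (Y=0, Z=0, X=3, W=0) weight 1/540
  (Y=0, Z=1, X=0, W=1) weight 1/180
  (Y=0, Z=1, X=1, W=1) weight 1/360
  (Y=0, Z=1, X=2, W=1) weight 1/360
  (Y=0, Z=1, X=3, W=1) weight 1/180
  … 56 more
Group by W:
  weight(W=0) = 11/60
  weight(W=1) = 19/60
Total weight = 11/60 + 19/60 = 1/2
P(W=0 | obs) = 11/60 / 1/2 = 11/30
P(W=1 | obs) = 19/60 / 1/2 = 19/30

P(W = 0 | obs) = 11/30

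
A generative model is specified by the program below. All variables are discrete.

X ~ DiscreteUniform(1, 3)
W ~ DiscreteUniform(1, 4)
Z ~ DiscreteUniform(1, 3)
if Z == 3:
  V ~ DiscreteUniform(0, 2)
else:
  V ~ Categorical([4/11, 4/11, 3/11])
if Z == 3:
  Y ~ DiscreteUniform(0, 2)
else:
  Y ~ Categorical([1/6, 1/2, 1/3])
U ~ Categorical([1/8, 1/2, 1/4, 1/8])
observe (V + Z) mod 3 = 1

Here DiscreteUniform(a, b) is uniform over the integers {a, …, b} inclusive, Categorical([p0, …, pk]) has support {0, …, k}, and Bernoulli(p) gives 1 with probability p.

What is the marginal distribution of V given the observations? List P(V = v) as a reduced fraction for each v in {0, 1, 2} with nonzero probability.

Enumerate traces; 432 have nonzero weight after conditioning:
  (X=1, W=1, Z=1, V=0, Y=0, U=0) weight 1/4752
  (X=1, W=1, Z=1, V=0, Y=0, U=1) weight 1/1188
  (X=1, W=1, Z=1, V=0, Y=0, U=2) weight 1/2376
  (X=1, W=1, Z=1, V=0, Y=0, U=3) weight 1/4752
  (X=1, W=1, Z=1, V=0, Y=1, U=0) weight 1/1584
  (X=1, W=1, Z=1, V=0, Y=1, U=1) weight 1/396
  (X=1, W=1, Z=1, V=0, Y=1, U=2) weight 1/792
  (X=1, W=1, Z=1, V=0, Y=1, U=3) weight 1/1584
  (X=1, W=1, Z=2, V=2, Y=0, U=0) weight 1/6336
  (X=1, W=1, Z=3, V=1, Y=0, U=0) weight 1/2592
  … 422 more
Group by V:
  weight(V=0) = 4/33
  weight(V=1) = 1/9
  weight(V=2) = 1/11
Total weight = 4/33 + 1/9 + 1/11 = 32/99
P(V=0 | obs) = 4/33 / 32/99 = 3/8
P(V=1 | obs) = 1/9 / 32/99 = 11/32
P(V=2 | obs) = 1/11 / 32/99 = 9/32

P(V=0) = 3/8, P(V=1) = 11/32, P(V=2) = 9/32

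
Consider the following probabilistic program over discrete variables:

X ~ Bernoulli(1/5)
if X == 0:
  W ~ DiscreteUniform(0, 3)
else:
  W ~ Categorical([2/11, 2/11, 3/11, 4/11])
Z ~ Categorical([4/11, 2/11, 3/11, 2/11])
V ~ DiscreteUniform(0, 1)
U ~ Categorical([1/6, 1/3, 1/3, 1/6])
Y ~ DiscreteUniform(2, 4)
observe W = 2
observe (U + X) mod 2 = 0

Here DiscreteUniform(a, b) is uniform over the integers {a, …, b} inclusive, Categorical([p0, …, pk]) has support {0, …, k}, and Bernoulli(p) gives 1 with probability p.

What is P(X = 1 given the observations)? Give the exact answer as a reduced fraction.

Enumerate traces; 96 have nonzero weight after conditioning:
  (X=0, W=2, Z=0, V=0, U=0, Y=2) weight 1/495
  (X=0, W=2, Z=0, V=0, U=0, Y=3) weight 1/495
  (X=0, W=2, Z=0, V=0, U=0, Y=4) weight 1/495
  (X=0, W=2, Z=0, V=0, U=2, Y=2) weight 2/495
  (X=0, W=2, Z=0, V=0, U=2, Y=3) weight 2/495
  (X=0, W=2, Z=0, V=0, U=2, Y=4) weight 2/495
  (X=0, W=2, Z=0, V=1, U=0, Y=2) weight 1/495
  (X=0, W=2, Z=0, V=1, U=0, Y=3) weight 1/495
  (X=1, W=2, Z=0, V=0, U=1, Y=2) weight 2/1815
  … 87 more
Group by X:
  weight(X=0) = 1/10
  weight(X=1) = 3/110
Total weight = 1/10 + 3/110 = 7/55
P(X=0 | obs) = 1/10 / 7/55 = 11/14
P(X=1 | obs) = 3/110 / 7/55 = 3/14

P(X = 1 | obs) = 3/14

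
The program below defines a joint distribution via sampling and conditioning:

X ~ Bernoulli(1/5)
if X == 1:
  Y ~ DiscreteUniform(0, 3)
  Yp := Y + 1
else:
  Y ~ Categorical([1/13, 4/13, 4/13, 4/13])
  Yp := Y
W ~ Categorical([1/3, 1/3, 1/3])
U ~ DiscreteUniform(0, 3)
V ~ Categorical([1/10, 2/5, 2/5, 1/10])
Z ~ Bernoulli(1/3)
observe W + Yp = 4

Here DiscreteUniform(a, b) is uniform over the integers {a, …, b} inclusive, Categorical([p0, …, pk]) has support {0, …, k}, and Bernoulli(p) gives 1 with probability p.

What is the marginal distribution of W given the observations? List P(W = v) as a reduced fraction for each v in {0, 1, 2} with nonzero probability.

P(W=0) = 13/167, P(W=1) = 77/167, P(W=2) = 77/167

Enumerate traces; 160 have nonzero weight after conditioning:
  (X=0, Y=2, W=2, U=0, V=0, Z=0) weight 4/2925
  (X=0, Y=2, W=2, U=0, V=0, Z=1) weight 2/2925
  (X=0, Y=2, W=2, U=0, V=1, Z=0) weight 16/2925
  (X=0, Y=2, W=2, U=0, V=1, Z=1) weight 8/2925
  (X=0, Y=2, W=2, U=0, V=2, Z=0) weight 16/2925
  (X=0, Y=2, W=2, U=0, V=2, Z=1) weight 8/2925
  (X=0, Y=2, W=2, U=0, V=3, Z=0) weight 4/2925
  (X=0, Y=2, W=2, U=0, V=3, Z=1) weight 2/2925
  (X=0, Y=3, W=1, U=0, V=0, Z=0) weight 4/2925
  (X=1, Y=3, W=0, U=0, V=0, Z=0) weight 1/3600
  … 150 more
Group by W:
  weight(W=0) = 1/60
  weight(W=1) = 77/780
  weight(W=2) = 77/780
Total weight = 1/60 + 77/780 + 77/780 = 167/780
P(W=0 | obs) = 1/60 / 167/780 = 13/167
P(W=1 | obs) = 77/780 / 167/780 = 77/167
P(W=2 | obs) = 77/780 / 167/780 = 77/167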